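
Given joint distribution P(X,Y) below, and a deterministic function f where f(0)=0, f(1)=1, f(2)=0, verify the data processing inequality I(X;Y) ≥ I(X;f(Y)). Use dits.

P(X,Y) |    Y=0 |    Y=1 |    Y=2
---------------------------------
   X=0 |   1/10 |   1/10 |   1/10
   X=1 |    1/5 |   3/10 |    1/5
I(X;Y) = 0.0017, I(X;f(Y)) = 0.0017, inequality holds: 0.0017 ≥ 0.0017

Data Processing Inequality: For any Markov chain X → Y → Z, we have I(X;Y) ≥ I(X;Z).

Here Z = f(Y) is a deterministic function of Y, forming X → Y → Z.

Original I(X;Y) = 0.0017 dits

After applying f:
P(X,Z) where Z=f(Y):
- P(X,Z=0) = P(X,Y=0) + P(X,Y=2)
- P(X,Z=1) = P(X,Y=1)

I(X;Z) = I(X;f(Y)) = 0.0017 dits

Verification: 0.0017 ≥ 0.0017 ✓

Information cannot be created by processing; the function f can only lose information about X.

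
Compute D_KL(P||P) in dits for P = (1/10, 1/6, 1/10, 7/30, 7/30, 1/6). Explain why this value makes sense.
0.0000 dits

KL divergence satisfies the Gibbs inequality: D_KL(P||Q) ≥ 0 for all distributions P, Q.

D_KL(P||Q) = Σ p(x) log(p(x)/q(x))
Each term is p(x) × log_10(p(x)/p(x)) = p(x) × log_10(1) = 0, so the sum is 0.
D_KL(P||Q) = 0.0000 dits

When P = Q, the KL divergence is exactly 0, as there is no 'divergence' between identical distributions.

This non-negativity is a fundamental property: relative entropy cannot be negative because it measures how different Q is from P.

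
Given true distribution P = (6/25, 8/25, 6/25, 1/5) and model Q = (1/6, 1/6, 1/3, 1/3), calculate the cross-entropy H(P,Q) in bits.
2.1450 bits

Cross-entropy: H(P,Q) = -Σ p(x) log q(x)

Alternatively: H(P,Q) = H(P) + D_KL(P||Q)
H(P) = 1.9787 bits
D_KL(P||Q) = 0.1663 bits

H(P,Q) = 1.9787 + 0.1663 = 2.1450 bits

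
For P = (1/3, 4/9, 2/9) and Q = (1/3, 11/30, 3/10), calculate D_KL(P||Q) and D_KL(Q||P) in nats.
D_KL(P||Q) = 0.0188, D_KL(Q||P) = 0.0195

KL divergence is not symmetric: D_KL(P||Q) ≠ D_KL(Q||P) in general.

D_KL(P||Q) = 0.0188 nats
D_KL(Q||P) = 0.0195 nats

No, they are not equal!

This asymmetry is why KL divergence is not a true distance metric.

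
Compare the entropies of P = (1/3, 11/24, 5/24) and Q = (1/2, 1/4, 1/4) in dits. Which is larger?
P

Computing entropies in dits:
H(P) = 0.4563
H(Q) = 0.4515

Distribution P has higher entropy.

Intuition: The distribution closer to uniform (more spread out) has higher entropy.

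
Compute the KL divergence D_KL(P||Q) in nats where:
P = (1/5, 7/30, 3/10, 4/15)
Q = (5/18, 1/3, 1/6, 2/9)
0.0760 nats

KL divergence: D_KL(P||Q) = Σ p(x) log(p(x)/q(x))

Computing term by term:
  x=0: 1/5 × log_e[(1/5)/(5/18)] = 1/5 × -0.3285 = -0.0657
  x=1: 7/30 × log_e[(7/30)/(1/3)] = 7/30 × -0.3567 = -0.0832
  x=2: 3/10 × log_e[(3/10)/(1/6)] = 3/10 × 0.5878 = 0.1763
  x=3: 4/15 × log_e[(4/15)/(2/9)] = 4/15 × 0.1823 = 0.0486

D_KL(P||Q) = 0.0760 nats

Note: KL divergence is always non-negative and equals 0 iff P = Q.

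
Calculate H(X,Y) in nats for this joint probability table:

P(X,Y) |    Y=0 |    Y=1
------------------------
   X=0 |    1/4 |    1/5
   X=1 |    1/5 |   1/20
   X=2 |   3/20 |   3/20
1.7093 nats

Joint entropy is H(X,Y) = -Σ_{x,y} p(x,y) log p(x,y).

Summing over all non-zero entries:
H(X,Y) = -[1/4·log_e(1/4) + 1/5·log_e(1/5) + 1/5·log_e(1/5) + 1/20·log_e(1/20) + 3/20·log_e(3/20) + 3/20·log_e(3/20)]
H(X,Y) = 1.7093 nats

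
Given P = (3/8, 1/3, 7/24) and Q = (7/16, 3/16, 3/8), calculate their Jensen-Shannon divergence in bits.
0.0204 bits

Jensen-Shannon divergence is:
JSD(P||Q) = 0.5 × D_KL(P||M) + 0.5 × D_KL(Q||M)
where M = 0.5 × (P + Q) is the mixture distribution.

M = 0.5 × (3/8, 1/3, 7/24) + 0.5 × (7/16, 3/16, 3/8) = (13/32, 0.260417, 1/3)

D_KL(P||M) = 0.0192 bits
D_KL(Q||M) = 0.0216 bits

JSD(P||Q) = 0.5 × 0.0192 + 0.5 × 0.0216 = 0.0204 bits

Unlike KL divergence, JSD is symmetric and bounded: 0 ≤ JSD ≤ log(2).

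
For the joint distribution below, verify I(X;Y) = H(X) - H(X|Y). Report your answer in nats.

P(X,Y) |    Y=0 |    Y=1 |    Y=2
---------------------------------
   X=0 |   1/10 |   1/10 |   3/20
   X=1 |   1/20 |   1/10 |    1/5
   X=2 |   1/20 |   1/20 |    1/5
I(X;Y) = 0.0249 nats

Mutual information has multiple equivalent forms:
- I(X;Y) = H(X) - H(X|Y)
- I(X;Y) = H(Y) - H(Y|X)
- I(X;Y) = H(X) + H(Y) - H(X,Y)

Computing all quantities:
H(X) = 1.0961, H(Y) = 0.9973, H(X,Y) = 2.0685
H(X|Y) = 1.0712, H(Y|X) = 0.9724

Verification:
H(X) - H(X|Y) = 1.0961 - 1.0712 = 0.0249
H(Y) - H(Y|X) = 0.9973 - 0.9724 = 0.0249
H(X) + H(Y) - H(X,Y) = 1.0961 + 0.9973 - 2.0685 = 0.0249

All forms give I(X;Y) = 0.0249 nats. ✓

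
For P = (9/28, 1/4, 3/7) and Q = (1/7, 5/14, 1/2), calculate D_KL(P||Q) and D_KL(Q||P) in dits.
D_KL(P||Q) = 0.0458, D_KL(Q||P) = 0.0385

KL divergence is not symmetric: D_KL(P||Q) ≠ D_KL(Q||P) in general.

D_KL(P||Q) = 0.0458 dits
D_KL(Q||P) = 0.0385 dits

No, they are not equal!

This asymmetry is why KL divergence is not a true distance metric.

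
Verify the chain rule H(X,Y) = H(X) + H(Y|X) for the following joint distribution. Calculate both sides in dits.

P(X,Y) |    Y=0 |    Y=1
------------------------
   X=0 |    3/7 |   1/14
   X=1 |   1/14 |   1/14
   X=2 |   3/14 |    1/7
H(X,Y) = 0.6674, H(X) = 0.4309, H(Y|X) = 0.2364 (all in dits)

Chain rule: H(X,Y) = H(X) + H(Y|X)

Left side — joint entropy directly:
H(X,Y) = -Σ p(x,y) log p(x,y) = 0.6674 dits

Right side — compute H(Y|X) from the conditional distributions:
P(X) = (1/2, 1/7, 5/14), so H(X) = 0.4309 dits
H(Y|X) = Σ_x P(X=x) · H(Y|X=x):
  P(Y|X=0) = (6/7, 1/7), H(Y|X=0) = 0.1781, weight P(X=0) = 1/2
  P(Y|X=1) = (1/2, 1/2), H(Y|X=1) = 0.3010, weight P(X=1) = 1/7
  P(Y|X=2) = (3/5, 2/5), H(Y|X=2) = 0.2923, weight P(X=2) = 5/14
H(Y|X) = 0.2364 dits

H(X) + H(Y|X) = 0.4309 + 0.2364 = 0.6674 dits

Both sides equal 0.6674 dits. ✓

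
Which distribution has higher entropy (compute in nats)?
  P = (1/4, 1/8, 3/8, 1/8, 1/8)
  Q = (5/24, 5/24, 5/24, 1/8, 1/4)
Q

Computing entropies in nats:
H(P) = 1.4942
H(Q) = 1.5869

Distribution Q has higher entropy.

Intuition: The distribution closer to uniform (more spread out) has higher entropy.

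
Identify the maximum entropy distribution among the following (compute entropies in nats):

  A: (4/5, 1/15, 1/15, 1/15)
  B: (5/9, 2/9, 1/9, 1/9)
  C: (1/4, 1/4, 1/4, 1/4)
C

For a discrete distribution over n outcomes, entropy is maximized by the uniform distribution.

Computing entropies:
H(A) = 0.7201 nats
H(B) = 1.1491 nats
H(C) = 1.3863 nats

The uniform distribution (where all probabilities equal 1/4) achieves the maximum entropy of log_e(4) = 1.3863 nats.

Distribution C has the highest entropy.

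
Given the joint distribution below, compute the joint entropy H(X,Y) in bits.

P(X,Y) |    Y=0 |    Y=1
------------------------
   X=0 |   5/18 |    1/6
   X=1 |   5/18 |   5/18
1.9708 bits

Joint entropy is H(X,Y) = -Σ_{x,y} p(x,y) log p(x,y).

Summing over all non-zero entries:
H(X,Y) = -[5/18·log_2(5/18) + 1/6·log_2(1/6) + 5/18·log_2(5/18) + 5/18·log_2(5/18)]
H(X,Y) = 1.9708 bits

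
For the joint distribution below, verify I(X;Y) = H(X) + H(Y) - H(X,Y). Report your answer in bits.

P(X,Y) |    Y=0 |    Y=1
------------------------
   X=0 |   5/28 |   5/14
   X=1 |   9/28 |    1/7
I(X;Y) = 0.0946 bits

Mutual information has multiple equivalent forms:
- I(X;Y) = H(X) - H(X|Y)
- I(X;Y) = H(Y) - H(Y|X)
- I(X;Y) = H(X) + H(Y) - H(X,Y)

Computing all quantities:
H(X) = 0.9963, H(Y) = 1.0000, H(X,Y) = 1.9017
H(X|Y) = 0.9017, H(Y|X) = 0.9054

Verification:
H(X) - H(X|Y) = 0.9963 - 0.9017 = 0.0946
H(Y) - H(Y|X) = 1.0000 - 0.9054 = 0.0946
H(X) + H(Y) - H(X,Y) = 0.9963 + 1.0000 - 1.9017 = 0.0946

All forms give I(X;Y) = 0.0946 bits. ✓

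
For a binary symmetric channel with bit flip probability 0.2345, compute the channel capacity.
0.2142 bits

For a binary symmetric channel (BSC) with error probability p:
Capacity C = 1 - H(p) bits per symbol

where H(p) = -p log₂(p) - (1-p) log₂(1-p) is the binary entropy function.

H(0.2345) = 0.7858 bits
C = 1 - 0.7858 = 0.2142 bits per symbol

This means we can reliably transmit up to 0.2142 bits of information per channel use.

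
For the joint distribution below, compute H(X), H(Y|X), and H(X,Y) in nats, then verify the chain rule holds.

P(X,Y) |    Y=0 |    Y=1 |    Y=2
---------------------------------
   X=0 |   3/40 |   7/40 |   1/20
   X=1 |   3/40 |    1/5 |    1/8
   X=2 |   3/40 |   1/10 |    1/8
H(X,Y) = 2.1096, H(X) = 1.0889, H(Y|X) = 1.0207 (all in nats)

Chain rule: H(X,Y) = H(X) + H(Y|X)

Left side — joint entropy directly:
H(X,Y) = -Σ p(x,y) log p(x,y) = 2.1096 nats

Right side — compute H(Y|X) from the conditional distributions:
P(X) = (3/10, 2/5, 3/10), so H(X) = 1.0889 nats
H(Y|X) = Σ_x P(X=x) · H(Y|X=x):
  P(Y|X=0) = (1/4, 7/12, 1/6), H(Y|X=0) = 0.9596, weight P(X=0) = 3/10
  P(Y|X=1) = (3/16, 1/2, 5/16), H(Y|X=1) = 1.0239, weight P(X=1) = 2/5
  P(Y|X=2) = (1/4, 1/3, 5/12), H(Y|X=2) = 1.0776, weight P(X=2) = 3/10
H(Y|X) = 1.0207 nats

H(X) + H(Y|X) = 1.0889 + 1.0207 = 2.1096 nats

Both sides equal 2.1096 nats. ✓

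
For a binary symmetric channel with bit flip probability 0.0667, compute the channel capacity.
0.6465 bits

For a binary symmetric channel (BSC) with error probability p:
Capacity C = 1 - H(p) bits per symbol

where H(p) = -p log₂(p) - (1-p) log₂(1-p) is the binary entropy function.

H(0.0667) = 0.3535 bits
C = 1 - 0.3535 = 0.6465 bits per symbol

This means we can reliably transmit up to 0.6465 bits of information per channel use.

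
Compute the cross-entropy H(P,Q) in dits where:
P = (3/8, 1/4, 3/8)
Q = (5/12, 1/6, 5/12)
0.4797 dits

Cross-entropy: H(P,Q) = -Σ p(x) log q(x)

Alternatively: H(P,Q) = H(P) + D_KL(P||Q)
H(P) = 0.4700 dits
D_KL(P||Q) = 0.0097 dits

H(P,Q) = 0.4700 + 0.0097 = 0.4797 dits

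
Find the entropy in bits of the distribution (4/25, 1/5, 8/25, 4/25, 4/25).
2.2595 bits

Shannon entropy is H(X) = -Σ p(x) log p(x).

For P = (4/25, 1/5, 8/25, 4/25, 4/25):
H = -4/25 × log_2(4/25) -1/5 × log_2(1/5) -8/25 × log_2(8/25) -4/25 × log_2(4/25) -4/25 × log_2(4/25)
H = 2.2595 bits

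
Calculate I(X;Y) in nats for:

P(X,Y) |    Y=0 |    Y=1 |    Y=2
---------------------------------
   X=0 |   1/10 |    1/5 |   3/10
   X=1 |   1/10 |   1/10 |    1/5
0.0069 nats

Mutual information: I(X;Y) = H(X) + H(Y) - H(X,Y)

Marginals:
P(X) = (3/5, 2/5), H(X) = 0.6730 nats
P(Y) = (1/5, 3/10, 1/2), H(Y) = 1.0297 nats

Joint entropy: H(X,Y) = 1.6957 nats

I(X;Y) = 0.6730 + 1.0297 - 1.6957 = 0.0069 nats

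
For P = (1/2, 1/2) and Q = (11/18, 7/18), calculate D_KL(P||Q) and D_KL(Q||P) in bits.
D_KL(P||Q) = 0.0365, D_KL(Q||P) = 0.0359

KL divergence is not symmetric: D_KL(P||Q) ≠ D_KL(Q||P) in general.

D_KL(P||Q) = 0.0365 bits
D_KL(Q||P) = 0.0359 bits

No, they are not equal!

This asymmetry is why KL divergence is not a true distance metric.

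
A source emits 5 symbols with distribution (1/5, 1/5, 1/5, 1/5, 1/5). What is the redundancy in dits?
0.0000 dits

Redundancy measures how far a source is from maximum entropy:
R = H_max - H(X)

Maximum entropy for 5 symbols: H_max = log_10(5) = 0.6990 dits
Actual entropy: H(X) = 0.6990 dits
Redundancy: R = 0.6990 - 0.6990 = 0.0000 dits

This redundancy represents potential for compression: the source could be compressed by 0.0000 dits per symbol.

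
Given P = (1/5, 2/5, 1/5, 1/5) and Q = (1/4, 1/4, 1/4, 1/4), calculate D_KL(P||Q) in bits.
0.0781 bits

KL divergence: D_KL(P||Q) = Σ p(x) log(p(x)/q(x))

Computing term by term:
  x=0: 1/5 × log_2[(1/5)/(1/4)] = 1/5 × -0.3219 = -0.0644
  x=1: 2/5 × log_2[(2/5)/(1/4)] = 2/5 × 0.6781 = 0.2712
  x=2: 1/5 × log_2[(1/5)/(1/4)] = 1/5 × -0.3219 = -0.0644
  x=3: 1/5 × log_2[(1/5)/(1/4)] = 1/5 × -0.3219 = -0.0644

D_KL(P||Q) = 0.0781 bits

Note: KL divergence is always non-negative and equals 0 iff P = Q.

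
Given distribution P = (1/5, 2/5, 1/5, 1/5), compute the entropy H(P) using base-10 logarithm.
0.5786 dits

Shannon entropy is H(X) = -Σ p(x) log p(x).

For P = (1/5, 2/5, 1/5, 1/5):
H = -1/5 × log_10(1/5) -2/5 × log_10(2/5) -1/5 × log_10(1/5) -1/5 × log_10(1/5)
H = 0.5786 dits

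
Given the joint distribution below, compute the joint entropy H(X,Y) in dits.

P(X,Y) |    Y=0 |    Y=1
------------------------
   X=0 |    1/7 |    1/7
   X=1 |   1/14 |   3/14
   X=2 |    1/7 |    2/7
0.7429 dits

Joint entropy is H(X,Y) = -Σ_{x,y} p(x,y) log p(x,y).

Summing over all non-zero entries:
H(X,Y) = -[1/7·log_10(1/7) + 1/7·log_10(1/7) + 1/14·log_10(1/14) + 3/14·log_10(3/14) + 1/7·log_10(1/7) + 2/7·log_10(2/7)]
H(X,Y) = 0.7429 dits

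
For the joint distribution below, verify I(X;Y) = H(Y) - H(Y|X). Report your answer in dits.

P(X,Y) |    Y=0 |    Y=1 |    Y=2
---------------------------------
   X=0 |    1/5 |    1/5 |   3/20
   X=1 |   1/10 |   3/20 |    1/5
I(X;Y) = 0.0083 dits

Mutual information has multiple equivalent forms:
- I(X;Y) = H(X) - H(X|Y)
- I(X;Y) = H(Y) - H(Y|X)
- I(X;Y) = H(X) + H(Y) - H(X,Y)

Computing all quantities:
H(X) = 0.2989, H(Y) = 0.4760, H(X,Y) = 0.7666
H(X|Y) = 0.2905, H(Y|X) = 0.4677

Verification:
H(X) - H(X|Y) = 0.2989 - 0.2905 = 0.0083
H(Y) - H(Y|X) = 0.4760 - 0.4677 = 0.0083
H(X) + H(Y) - H(X,Y) = 0.2989 + 0.4760 - 0.7666 = 0.0083

All forms give I(X;Y) = 0.0083 dits. ✓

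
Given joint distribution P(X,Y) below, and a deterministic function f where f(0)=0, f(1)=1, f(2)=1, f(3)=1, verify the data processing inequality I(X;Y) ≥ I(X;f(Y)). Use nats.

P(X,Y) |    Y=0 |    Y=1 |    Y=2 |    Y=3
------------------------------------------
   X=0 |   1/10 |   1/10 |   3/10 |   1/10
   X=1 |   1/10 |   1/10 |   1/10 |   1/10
I(X;Y) = 0.0322, I(X;f(Y)) = 0.0051, inequality holds: 0.0322 ≥ 0.0051

Data Processing Inequality: For any Markov chain X → Y → Z, we have I(X;Y) ≥ I(X;Z).

Here Z = f(Y) is a deterministic function of Y, forming X → Y → Z.

Original I(X;Y) = 0.0322 nats

After applying f:
P(X,Z) where Z=f(Y):
- P(X,Z=0) = P(X,Y=0)
- P(X,Z=1) = P(X,Y=1) + P(X,Y=2) + P(X,Y=3)

I(X;Z) = I(X;f(Y)) = 0.0051 nats

Verification: 0.0322 ≥ 0.0051 ✓

Information cannot be created by processing; the function f can only lose information about X.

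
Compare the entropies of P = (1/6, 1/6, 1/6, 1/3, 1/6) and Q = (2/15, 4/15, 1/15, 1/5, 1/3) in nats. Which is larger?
P

Computing entropies in nats:
H(P) = 1.5607
H(Q) = 1.4898

Distribution P has higher entropy.

Intuition: The distribution closer to uniform (more spread out) has higher entropy.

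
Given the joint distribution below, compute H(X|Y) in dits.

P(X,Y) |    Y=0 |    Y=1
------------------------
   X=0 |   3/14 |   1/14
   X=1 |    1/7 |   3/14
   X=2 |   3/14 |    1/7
0.4568 dits

Using the chain rule: H(X|Y) = H(X,Y) - H(Y)

First, compute H(X,Y) = 0.7534 dits

Marginal P(Y) = (4/7, 3/7)
H(Y) = 0.2966 dits

H(X|Y) = H(X,Y) - H(Y) = 0.7534 - 0.2966 = 0.4568 dits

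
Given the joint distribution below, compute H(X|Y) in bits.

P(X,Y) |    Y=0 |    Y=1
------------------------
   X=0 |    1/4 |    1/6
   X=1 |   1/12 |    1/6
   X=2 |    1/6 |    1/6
1.5221 bits

Using the chain rule: H(X|Y) = H(X,Y) - H(Y)

First, compute H(X,Y) = 2.5221 bits

Marginal P(Y) = (1/2, 1/2)
H(Y) = 1.0000 bits

H(X|Y) = H(X,Y) - H(Y) = 2.5221 - 1.0000 = 1.5221 bits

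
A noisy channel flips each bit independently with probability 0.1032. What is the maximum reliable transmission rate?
0.5209 bits

For a binary symmetric channel (BSC) with error probability p:
Capacity C = 1 - H(p) bits per symbol

where H(p) = -p log₂(p) - (1-p) log₂(1-p) is the binary entropy function.

H(0.1032) = 0.4791 bits
C = 1 - 0.4791 = 0.5209 bits per symbol

This means we can reliably transmit up to 0.5209 bits of information per channel use.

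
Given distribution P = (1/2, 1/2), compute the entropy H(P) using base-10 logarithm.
0.3010 dits

Shannon entropy is H(X) = -Σ p(x) log p(x).

For P = (1/2, 1/2):
H = -1/2 × log_10(1/2) -1/2 × log_10(1/2)
H = 0.3010 dits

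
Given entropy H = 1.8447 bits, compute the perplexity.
3.5918

Perplexity is 2^H (or exp(H) for natural log).

H = 1.8447 bits
Perplexity = 2^1.8447 = 3.5918

Interpretation: The model's uncertainty is equivalent to choosing uniformly among 3.6 options.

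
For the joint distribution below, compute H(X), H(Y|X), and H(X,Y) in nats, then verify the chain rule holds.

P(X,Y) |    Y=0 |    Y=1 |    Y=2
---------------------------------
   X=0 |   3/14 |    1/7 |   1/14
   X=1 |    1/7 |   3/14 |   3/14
H(X,Y) = 1.7348, H(X) = 0.6829, H(Y|X) = 1.0519 (all in nats)

Chain rule: H(X,Y) = H(X) + H(Y|X)

Left side — joint entropy directly:
H(X,Y) = -Σ p(x,y) log p(x,y) = 1.7348 nats

Right side — compute H(Y|X) from the conditional distributions:
P(X) = (3/7, 4/7), so H(X) = 0.6829 nats
H(Y|X) = Σ_x P(X=x) · H(Y|X=x):
  P(Y|X=0) = (1/2, 1/3, 1/6), H(Y|X=0) = 1.0114, weight P(X=0) = 3/7
  P(Y|X=1) = (1/4, 3/8, 3/8), H(Y|X=1) = 1.0822, weight P(X=1) = 4/7
H(Y|X) = 1.0519 nats

H(X) + H(Y|X) = 0.6829 + 1.0519 = 1.7348 nats

Both sides equal 1.7348 nats. ✓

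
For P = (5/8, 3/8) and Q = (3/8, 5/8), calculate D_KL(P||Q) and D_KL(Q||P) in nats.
D_KL(P||Q) = 0.1277, D_KL(Q||P) = 0.1277

KL divergence is not symmetric: D_KL(P||Q) ≠ D_KL(Q||P) in general.

D_KL(P||Q) = 0.1277 nats
D_KL(Q||P) = 0.1277 nats

In this case they happen to be equal (to 4 decimal places).

This asymmetry is why KL divergence is not a true distance metric.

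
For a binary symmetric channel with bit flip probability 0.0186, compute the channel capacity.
0.8665 bits

For a binary symmetric channel (BSC) with error probability p:
Capacity C = 1 - H(p) bits per symbol

where H(p) = -p log₂(p) - (1-p) log₂(1-p) is the binary entropy function.

H(0.0186) = 0.1335 bits
C = 1 - 0.1335 = 0.8665 bits per symbol

This means we can reliably transmit up to 0.8665 bits of information per channel use.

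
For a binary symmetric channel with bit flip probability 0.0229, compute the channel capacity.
0.8426 bits

For a binary symmetric channel (BSC) with error probability p:
Capacity C = 1 - H(p) bits per symbol

where H(p) = -p log₂(p) - (1-p) log₂(1-p) is the binary entropy function.

H(0.0229) = 0.1574 bits
C = 1 - 0.1574 = 0.8426 bits per symbol

This means we can reliably transmit up to 0.8426 bits of information per channel use.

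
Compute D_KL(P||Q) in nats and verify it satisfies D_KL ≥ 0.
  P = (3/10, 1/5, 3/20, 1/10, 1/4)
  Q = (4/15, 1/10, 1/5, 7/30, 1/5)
0.1019 nats

KL divergence satisfies the Gibbs inequality: D_KL(P||Q) ≥ 0 for all distributions P, Q.

D_KL(P||Q) = Σ p(x) log(p(x)/q(x))
Term by term:
  x=0: 3/10 × log_e[(3/10)/(4/15)] = 0.0353
  x=1: 1/5 × log_e[(1/5)/(1/10)] = 0.1386
  x=2: 3/20 × log_e[(3/20)/(1/5)] = -0.0432
  x=3: 1/10 × log_e[(1/10)/(7/30)] = -0.0847
  x=4: 1/4 × log_e[(1/4)/(1/5)] = 0.0558
D_KL(P||Q) = 0.1019 nats

D_KL(P||Q) = 0.1019 ≥ 0 ✓

This non-negativity is a fundamental property: relative entropy cannot be negative because it measures how different Q is from P.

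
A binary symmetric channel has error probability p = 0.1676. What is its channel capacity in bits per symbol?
0.3478 bits

For a binary symmetric channel (BSC) with error probability p:
Capacity C = 1 - H(p) bits per symbol

where H(p) = -p log₂(p) - (1-p) log₂(1-p) is the binary entropy function.

H(0.1676) = 0.6522 bits
C = 1 - 0.6522 = 0.3478 bits per symbol

This means we can reliably transmit up to 0.3478 bits of information per channel use.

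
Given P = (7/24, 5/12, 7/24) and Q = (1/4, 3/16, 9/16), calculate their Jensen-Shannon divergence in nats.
0.0449 nats

Jensen-Shannon divergence is:
JSD(P||Q) = 0.5 × D_KL(P||M) + 0.5 × D_KL(Q||M)
where M = 0.5 × (P + Q) is the mixture distribution.

M = 0.5 × (7/24, 5/12, 7/24) + 0.5 × (1/4, 3/16, 9/16) = (0.270833, 0.302083, 0.427083)

D_KL(P||M) = 0.0444 nats
D_KL(Q||M) = 0.0455 nats

JSD(P||Q) = 0.5 × 0.0444 + 0.5 × 0.0455 = 0.0449 nats

Unlike KL divergence, JSD is symmetric and bounded: 0 ≤ JSD ≤ log(2).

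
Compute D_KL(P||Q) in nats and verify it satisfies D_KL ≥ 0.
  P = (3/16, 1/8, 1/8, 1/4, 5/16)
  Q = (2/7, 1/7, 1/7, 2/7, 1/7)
0.0989 nats

KL divergence satisfies the Gibbs inequality: D_KL(P||Q) ≥ 0 for all distributions P, Q.

D_KL(P||Q) = Σ p(x) log(p(x)/q(x))
Term by term:
  x=0: 3/16 × log_e[(3/16)/(2/7)] = -0.0790
  x=1: 1/8 × log_e[(1/8)/(1/7)] = -0.0167
  x=2: 1/8 × log_e[(1/8)/(1/7)] = -0.0167
  x=3: 1/4 × log_e[(1/4)/(2/7)] = -0.0334
  x=4: 5/16 × log_e[(5/16)/(1/7)] = 0.2446
D_KL(P||Q) = 0.0989 nats

D_KL(P||Q) = 0.0989 ≥ 0 ✓

This non-negativity is a fundamental property: relative entropy cannot be negative because it measures how different Q is from P.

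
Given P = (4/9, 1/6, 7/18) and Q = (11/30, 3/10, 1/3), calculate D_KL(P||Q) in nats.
0.0475 nats

KL divergence: D_KL(P||Q) = Σ p(x) log(p(x)/q(x))

Computing term by term:
  x=0: 4/9 × log_e[(4/9)/(11/30)] = 4/9 × 0.1924 = 0.0855
  x=1: 1/6 × log_e[(1/6)/(3/10)] = 1/6 × -0.5878 = -0.0980
  x=2: 7/18 × log_e[(7/18)/(1/3)] = 7/18 × 0.1542 = 0.0599

D_KL(P||Q) = 0.0475 nats

Note: KL divergence is always non-negative and equals 0 iff P = Q.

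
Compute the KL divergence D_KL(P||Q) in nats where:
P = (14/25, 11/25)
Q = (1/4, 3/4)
0.2170 nats

KL divergence: D_KL(P||Q) = Σ p(x) log(p(x)/q(x))

Computing term by term:
  x=0: 14/25 × log_e[(14/25)/(1/4)] = 14/25 × 0.8065 = 0.4516
  x=1: 11/25 × log_e[(11/25)/(3/4)] = 11/25 × -0.5333 = -0.2347

D_KL(P||Q) = 0.2170 nats

Note: KL divergence is always non-negative and equals 0 iff P = Q.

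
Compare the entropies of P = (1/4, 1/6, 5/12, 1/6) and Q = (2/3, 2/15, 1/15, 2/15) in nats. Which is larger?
P

Computing entropies in nats:
H(P) = 1.3086
H(Q) = 0.9882

Distribution P has higher entropy.

Intuition: The distribution closer to uniform (more spread out) has higher entropy.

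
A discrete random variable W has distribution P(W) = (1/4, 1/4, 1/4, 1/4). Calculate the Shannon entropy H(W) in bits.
2.0000 bits

Shannon entropy is H(X) = -Σ p(x) log p(x).

For P = (1/4, 1/4, 1/4, 1/4):
H = -1/4 × log_2(1/4) -1/4 × log_2(1/4) -1/4 × log_2(1/4) -1/4 × log_2(1/4)
H = 2.0000 bits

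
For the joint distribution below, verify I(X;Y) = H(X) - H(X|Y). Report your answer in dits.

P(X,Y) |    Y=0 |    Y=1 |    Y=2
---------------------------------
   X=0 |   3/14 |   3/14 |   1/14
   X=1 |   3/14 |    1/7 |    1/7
I(X;Y) = 0.0084 dits

Mutual information has multiple equivalent forms:
- I(X;Y) = H(X) - H(X|Y)
- I(X;Y) = H(Y) - H(Y|X)
- I(X;Y) = H(X) + H(Y) - H(X,Y)

Computing all quantities:
H(X) = 0.3010, H(Y) = 0.4608, H(X,Y) = 0.7534
H(X|Y) = 0.2926, H(Y|X) = 0.4524

Verification:
H(X) - H(X|Y) = 0.3010 - 0.2926 = 0.0084
H(Y) - H(Y|X) = 0.4608 - 0.4524 = 0.0084
H(X) + H(Y) - H(X,Y) = 0.3010 + 0.4608 - 0.7534 = 0.0084

All forms give I(X;Y) = 0.0084 dits. ✓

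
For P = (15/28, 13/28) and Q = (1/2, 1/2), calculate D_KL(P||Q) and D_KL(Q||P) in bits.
D_KL(P||Q) = 0.0037, D_KL(Q||P) = 0.0037

KL divergence is not symmetric: D_KL(P||Q) ≠ D_KL(Q||P) in general.

D_KL(P||Q) = 0.0037 bits
D_KL(Q||P) = 0.0037 bits

In this case they happen to be equal (to 4 decimal places).

This asymmetry is why KL divergence is not a true distance metric.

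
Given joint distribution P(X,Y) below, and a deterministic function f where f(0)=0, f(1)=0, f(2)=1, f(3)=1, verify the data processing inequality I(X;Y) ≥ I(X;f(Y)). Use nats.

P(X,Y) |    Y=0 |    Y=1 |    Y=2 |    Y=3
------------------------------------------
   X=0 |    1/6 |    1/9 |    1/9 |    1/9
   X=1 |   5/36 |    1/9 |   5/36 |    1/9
I(X;Y) = 0.0028, I(X;f(Y)) = 0.0015, inequality holds: 0.0028 ≥ 0.0015

Data Processing Inequality: For any Markov chain X → Y → Z, we have I(X;Y) ≥ I(X;Z).

Here Z = f(Y) is a deterministic function of Y, forming X → Y → Z.

Original I(X;Y) = 0.0028 nats

After applying f:
P(X,Z) where Z=f(Y):
- P(X,Z=0) = P(X,Y=0) + P(X,Y=1)
- P(X,Z=1) = P(X,Y=2) + P(X,Y=3)

I(X;Z) = I(X;f(Y)) = 0.0015 nats

Verification: 0.0028 ≥ 0.0015 ✓

Information cannot be created by processing; the function f can only lose information about X.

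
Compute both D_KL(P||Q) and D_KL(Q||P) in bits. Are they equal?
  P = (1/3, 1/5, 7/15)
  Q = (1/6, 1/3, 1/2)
D_KL(P||Q) = 0.1395, D_KL(Q||P) = 0.1288

KL divergence is not symmetric: D_KL(P||Q) ≠ D_KL(Q||P) in general.

D_KL(P||Q) = 0.1395 bits
D_KL(Q||P) = 0.1288 bits

No, they are not equal!

This asymmetry is why KL divergence is not a true distance metric.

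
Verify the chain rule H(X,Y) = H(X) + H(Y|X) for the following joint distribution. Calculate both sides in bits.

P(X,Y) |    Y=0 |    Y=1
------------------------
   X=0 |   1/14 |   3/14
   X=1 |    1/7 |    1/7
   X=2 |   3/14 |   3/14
H(X,Y) = 2.5027, H(X) = 1.5567, H(Y|X) = 0.9461 (all in bits)

Chain rule: H(X,Y) = H(X) + H(Y|X)

Left side — joint entropy directly:
H(X,Y) = -Σ p(x,y) log p(x,y) = 2.5027 bits

Right side — compute H(Y|X) from the conditional distributions:
P(X) = (2/7, 2/7, 3/7), so H(X) = 1.5567 bits
H(Y|X) = Σ_x P(X=x) · H(Y|X=x):
  P(Y|X=0) = (1/4, 3/4), H(Y|X=0) = 0.8113, weight P(X=0) = 2/7
  P(Y|X=1) = (1/2, 1/2), H(Y|X=1) = 1.0000, weight P(X=1) = 2/7
  P(Y|X=2) = (1/2, 1/2), H(Y|X=2) = 1.0000, weight P(X=2) = 3/7
H(Y|X) = 0.9461 bits

H(X) + H(Y|X) = 1.5567 + 0.9461 = 2.5027 bits

Both sides equal 2.5027 bits. ✓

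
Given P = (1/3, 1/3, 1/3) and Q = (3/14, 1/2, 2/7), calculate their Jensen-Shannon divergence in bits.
0.0228 bits

Jensen-Shannon divergence is:
JSD(P||Q) = 0.5 × D_KL(P||M) + 0.5 × D_KL(Q||M)
where M = 0.5 × (P + Q) is the mixture distribution.

M = 0.5 × (1/3, 1/3, 1/3) + 0.5 × (3/14, 1/2, 2/7) = (0.27381, 5/12, 0.309524)

D_KL(P||M) = 0.0229 bits
D_KL(Q||M) = 0.0227 bits

JSD(P||Q) = 0.5 × 0.0229 + 0.5 × 0.0227 = 0.0228 bits

Unlike KL divergence, JSD is symmetric and bounded: 0 ≤ JSD ≤ log(2).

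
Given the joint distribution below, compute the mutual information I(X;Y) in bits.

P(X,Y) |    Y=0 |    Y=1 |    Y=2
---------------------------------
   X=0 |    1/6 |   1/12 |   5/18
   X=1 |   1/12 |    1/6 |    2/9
0.0431 bits

Mutual information: I(X;Y) = H(X) + H(Y) - H(X,Y)

Marginals:
P(X) = (19/36, 17/36), H(X) = 0.9978 bits
P(Y) = (1/4, 1/4, 1/2), H(Y) = 1.5000 bits

Joint entropy: H(X,Y) = 2.4547 bits

I(X;Y) = 0.9978 + 1.5000 - 2.4547 = 0.0431 bits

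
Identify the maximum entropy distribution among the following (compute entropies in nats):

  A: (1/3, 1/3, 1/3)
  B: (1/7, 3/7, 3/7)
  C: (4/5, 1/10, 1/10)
A

For a discrete distribution over n outcomes, entropy is maximized by the uniform distribution.

Computing entropies:
H(A) = 1.0986 nats
H(B) = 1.0042 nats
H(C) = 0.6390 nats

The uniform distribution (where all probabilities equal 1/3) achieves the maximum entropy of log_e(3) = 1.0986 nats.

Distribution A has the highest entropy.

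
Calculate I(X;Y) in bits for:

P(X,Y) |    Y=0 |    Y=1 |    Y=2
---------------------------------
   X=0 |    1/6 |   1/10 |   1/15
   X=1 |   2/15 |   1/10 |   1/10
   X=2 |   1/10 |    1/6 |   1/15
0.0354 bits

Mutual information: I(X;Y) = H(X) + H(Y) - H(X,Y)

Marginals:
P(X) = (1/3, 1/3, 1/3), H(X) = 1.5850 bits
P(Y) = (2/5, 11/30, 7/30), H(Y) = 1.5494 bits

Joint entropy: H(X,Y) = 3.0989 bits

I(X;Y) = 1.5850 + 1.5494 - 3.0989 = 0.0354 bits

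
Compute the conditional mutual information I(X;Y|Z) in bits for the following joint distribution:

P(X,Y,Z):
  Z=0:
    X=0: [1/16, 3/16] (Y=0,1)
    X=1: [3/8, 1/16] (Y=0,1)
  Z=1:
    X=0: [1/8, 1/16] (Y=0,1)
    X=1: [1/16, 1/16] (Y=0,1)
0.1947 bits

Conditional mutual information: I(X;Y|Z) = H(X|Z) + H(Y|Z) - H(X,Y|Z)

H(Z) = 0.8960
H(X,Z) = 1.8496 → H(X|Z) = 0.9536
H(Y,Z) = 1.8496 → H(Y|Z) = 0.9536
H(X,Y,Z) = 2.6085 → H(X,Y|Z) = 1.7124

I(X;Y|Z) = 0.9536 + 0.9536 - 1.7124 = 0.1947 bits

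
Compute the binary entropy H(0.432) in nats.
0.6839 nats

The binary entropy function is:
H(p) = -p log(p) - (1-p) log(1-p)

H(0.432) = -0.432 × log_e(0.432) - 0.568 × log_e(0.568)
H(0.432) = 0.6839 nats

Note: Binary entropy is maximized at p=0.5 (H=1 bit) and minimized at p=0 or p=1 (H=0).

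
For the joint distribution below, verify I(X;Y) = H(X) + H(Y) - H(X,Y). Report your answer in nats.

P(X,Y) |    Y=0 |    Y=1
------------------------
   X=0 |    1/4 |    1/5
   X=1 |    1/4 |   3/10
I(X;Y) = 0.0051 nats

Mutual information has multiple equivalent forms:
- I(X;Y) = H(X) - H(X|Y)
- I(X;Y) = H(Y) - H(Y|X)
- I(X;Y) = H(X) + H(Y) - H(X,Y)

Computing all quantities:
H(X) = 0.6881, H(Y) = 0.6931, H(X,Y) = 1.3762
H(X|Y) = 0.6831, H(Y|X) = 0.6881

Verification:
H(X) - H(X|Y) = 0.6881 - 0.6831 = 0.0051
H(Y) - H(Y|X) = 0.6931 - 0.6881 = 0.0051
H(X) + H(Y) - H(X,Y) = 0.6881 + 0.6931 - 1.3762 = 0.0051

All forms give I(X;Y) = 0.0051 nats. ✓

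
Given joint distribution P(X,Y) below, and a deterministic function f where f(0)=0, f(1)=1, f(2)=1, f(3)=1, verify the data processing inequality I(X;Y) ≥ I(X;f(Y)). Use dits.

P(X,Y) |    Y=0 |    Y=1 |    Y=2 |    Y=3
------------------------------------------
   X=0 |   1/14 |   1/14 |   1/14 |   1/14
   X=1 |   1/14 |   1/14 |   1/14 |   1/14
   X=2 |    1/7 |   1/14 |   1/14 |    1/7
I(X;Y) = 0.0061, I(X;f(Y)) = 0.0018, inequality holds: 0.0061 ≥ 0.0018

Data Processing Inequality: For any Markov chain X → Y → Z, we have I(X;Y) ≥ I(X;Z).

Here Z = f(Y) is a deterministic function of Y, forming X → Y → Z.

Original I(X;Y) = 0.0061 dits

After applying f:
P(X,Z) where Z=f(Y):
- P(X,Z=0) = P(X,Y=0)
- P(X,Z=1) = P(X,Y=1) + P(X,Y=2) + P(X,Y=3)

I(X;Z) = I(X;f(Y)) = 0.0018 dits

Verification: 0.0061 ≥ 0.0018 ✓

Information cannot be created by processing; the function f can only lose information about X.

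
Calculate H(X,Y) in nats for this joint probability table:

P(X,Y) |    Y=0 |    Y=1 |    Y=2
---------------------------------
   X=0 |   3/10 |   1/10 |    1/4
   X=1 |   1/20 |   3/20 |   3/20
1.6569 nats

Joint entropy is H(X,Y) = -Σ_{x,y} p(x,y) log p(x,y).

Summing over all non-zero entries:
H(X,Y) = -[3/10·log_e(3/10) + 1/10·log_e(1/10) + 1/4·log_e(1/4) + 1/20·log_e(1/20) + 3/20·log_e(3/20) + 3/20·log_e(3/20)]
H(X,Y) = 1.6569 nats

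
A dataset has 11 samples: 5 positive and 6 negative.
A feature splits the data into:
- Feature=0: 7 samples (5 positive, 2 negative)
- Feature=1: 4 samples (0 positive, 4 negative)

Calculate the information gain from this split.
0.4448 bits

Information Gain = H(Y) - H(Y|Feature)

Before split:
P(positive) = 5/11 = 0.4545
H(Y) = 0.9940 bits

After split:
Feature=0: H = 0.8631 bits (weight = 7/11)
Feature=1: H = 0.0000 bits (weight = 4/11)
H(Y|Feature) = (7/11)×0.8631 + (4/11)×0.0000 = 0.5493 bits

Information Gain = 0.9940 - 0.5493 = 0.4448 bits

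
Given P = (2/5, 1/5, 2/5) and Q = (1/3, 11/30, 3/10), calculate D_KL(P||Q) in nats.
0.0668 nats

KL divergence: D_KL(P||Q) = Σ p(x) log(p(x)/q(x))

Computing term by term:
  x=0: 2/5 × log_e[(2/5)/(1/3)] = 2/5 × 0.1823 = 0.0729
  x=1: 1/5 × log_e[(1/5)/(11/30)] = 1/5 × -0.6061 = -0.1212
  x=2: 2/5 × log_e[(2/5)/(3/10)] = 2/5 × 0.2877 = 0.1151

D_KL(P||Q) = 0.0668 nats

Note: KL divergence is always non-negative and equals 0 iff P = Q.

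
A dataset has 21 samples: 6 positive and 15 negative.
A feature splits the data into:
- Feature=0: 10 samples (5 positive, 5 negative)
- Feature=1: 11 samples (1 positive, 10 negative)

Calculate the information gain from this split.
0.1567 bits

Information Gain = H(Y) - H(Y|Feature)

Before split:
P(positive) = 6/21 = 0.2857
H(Y) = 0.8631 bits

After split:
Feature=0: H = 1.0000 bits (weight = 10/21)
Feature=1: H = 0.4395 bits (weight = 11/21)
H(Y|Feature) = (10/21)×1.0000 + (11/21)×0.4395 = 0.7064 bits

Information Gain = 0.8631 - 0.7064 = 0.1567 bits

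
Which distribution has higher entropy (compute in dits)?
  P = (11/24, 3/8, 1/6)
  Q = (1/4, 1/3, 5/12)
Q

Computing entropies in dits:
H(P) = 0.4447
H(Q) = 0.4680

Distribution Q has higher entropy.

Intuition: The distribution closer to uniform (more spread out) has higher entropy.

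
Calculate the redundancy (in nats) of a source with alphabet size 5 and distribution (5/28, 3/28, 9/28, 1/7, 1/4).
0.0731 nats

Redundancy measures how far a source is from maximum entropy:
R = H_max - H(X)

Maximum entropy for 5 symbols: H_max = log_e(5) = 1.6094 nats
Actual entropy: H(X) = 1.5363 nats
Redundancy: R = 1.6094 - 1.5363 = 0.0731 nats

This redundancy represents potential for compression: the source could be compressed by 0.0731 nats per symbol.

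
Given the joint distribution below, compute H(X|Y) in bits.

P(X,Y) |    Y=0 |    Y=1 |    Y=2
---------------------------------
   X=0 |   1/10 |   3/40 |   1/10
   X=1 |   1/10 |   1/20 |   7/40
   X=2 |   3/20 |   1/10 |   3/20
1.5473 bits

Using the chain rule: H(X|Y) = H(X,Y) - H(Y)

First, compute H(X,Y) = 3.0863 bits

Marginal P(Y) = (7/20, 9/40, 17/40)
H(Y) = 1.5389 bits

H(X|Y) = H(X,Y) - H(Y) = 3.0863 - 1.5389 = 1.5473 bits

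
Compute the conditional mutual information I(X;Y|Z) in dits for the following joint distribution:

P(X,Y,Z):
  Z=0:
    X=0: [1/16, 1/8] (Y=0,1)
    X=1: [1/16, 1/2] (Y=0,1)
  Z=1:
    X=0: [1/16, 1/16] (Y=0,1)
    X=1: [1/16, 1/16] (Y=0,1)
0.0097 dits

Conditional mutual information: I(X;Y|Z) = H(X|Z) + H(Y|Z) - H(X,Y|Z)

H(Z) = 0.2442
H(X,Z) = 0.5026 → H(X|Z) = 0.2584
H(Y,Z) = 0.4662 → H(Y|Z) = 0.2220
H(X,Y,Z) = 0.7149 → H(X,Y|Z) = 0.4707

I(X;Y|Z) = 0.2584 + 0.2220 - 0.4707 = 0.0097 dits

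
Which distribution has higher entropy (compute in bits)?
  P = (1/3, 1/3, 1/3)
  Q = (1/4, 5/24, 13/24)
P

Computing entropies in bits:
H(P) = 1.5850
H(Q) = 1.4506

Distribution P has higher entropy.

Intuition: The distribution closer to uniform (more spread out) has higher entropy.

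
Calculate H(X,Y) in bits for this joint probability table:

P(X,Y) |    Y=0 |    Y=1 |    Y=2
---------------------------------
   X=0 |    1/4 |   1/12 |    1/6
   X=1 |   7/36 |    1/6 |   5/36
2.5153 bits

Joint entropy is H(X,Y) = -Σ_{x,y} p(x,y) log p(x,y).

Summing over all non-zero entries:
H(X,Y) = -[1/4·log_2(1/4) + 1/12·log_2(1/12) + 1/6·log_2(1/6) + 7/36·log_2(7/36) + 1/6·log_2(1/6) + 5/36·log_2(5/36)]
H(X,Y) = 2.5153 bits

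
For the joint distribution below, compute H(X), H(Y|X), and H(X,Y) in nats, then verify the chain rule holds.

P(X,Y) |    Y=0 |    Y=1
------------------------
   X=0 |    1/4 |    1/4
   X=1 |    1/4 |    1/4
H(X,Y) = 1.3863, H(X) = 0.6931, H(Y|X) = 0.6931 (all in nats)

Chain rule: H(X,Y) = H(X) + H(Y|X)

Left side — joint entropy directly:
H(X,Y) = -Σ p(x,y) log p(x,y) = 1.3863 nats

Right side — compute H(Y|X) from the conditional distributions:
P(X) = (1/2, 1/2), so H(X) = 0.6931 nats
H(Y|X) = Σ_x P(X=x) · H(Y|X=x):
  P(Y|X=0) = (1/2, 1/2), H(Y|X=0) = 0.6931, weight P(X=0) = 1/2
  P(Y|X=1) = (1/2, 1/2), H(Y|X=1) = 0.6931, weight P(X=1) = 1/2
H(Y|X) = 0.6931 nats

H(X) + H(Y|X) = 0.6931 + 0.6931 = 1.3863 nats

Both sides equal 1.3863 nats. ✓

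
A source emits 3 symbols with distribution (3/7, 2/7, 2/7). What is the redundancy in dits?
0.0085 dits

Redundancy measures how far a source is from maximum entropy:
R = H_max - H(X)

Maximum entropy for 3 symbols: H_max = log_10(3) = 0.4771 dits
Actual entropy: H(X) = 0.4686 dits
Redundancy: R = 0.4771 - 0.4686 = 0.0085 dits

This redundancy represents potential for compression: the source could be compressed by 0.0085 dits per symbol.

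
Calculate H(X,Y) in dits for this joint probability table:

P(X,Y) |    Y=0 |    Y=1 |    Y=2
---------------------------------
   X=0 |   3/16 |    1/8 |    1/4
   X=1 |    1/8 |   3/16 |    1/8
0.7618 dits

Joint entropy is H(X,Y) = -Σ_{x,y} p(x,y) log p(x,y).

Summing over all non-zero entries:
H(X,Y) = -[3/16·log_10(3/16) + 1/8·log_10(1/8) + 1/4·log_10(1/4) + 1/8·log_10(1/8) + 3/16·log_10(3/16) + 1/8·log_10(1/8)]
H(X,Y) = 0.7618 dits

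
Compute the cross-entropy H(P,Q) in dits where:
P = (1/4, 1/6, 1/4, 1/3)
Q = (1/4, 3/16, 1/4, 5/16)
0.5906 dits

Cross-entropy: H(P,Q) = -Σ p(x) log q(x)

Alternatively: H(P,Q) = H(P) + D_KL(P||Q)
H(P) = 0.5898 dits
D_KL(P||Q) = 0.0008 dits

H(P,Q) = 0.5898 + 0.0008 = 0.5906 dits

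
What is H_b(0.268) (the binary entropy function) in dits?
0.2524 dits

The binary entropy function is:
H(p) = -p log(p) - (1-p) log(1-p)

H(0.268) = -0.268 × log_10(0.268) - 0.732 × log_10(0.732)
H(0.268) = 0.2524 dits

Note: Binary entropy is maximized at p=0.5 (H=1 bit) and minimized at p=0 or p=1 (H=0).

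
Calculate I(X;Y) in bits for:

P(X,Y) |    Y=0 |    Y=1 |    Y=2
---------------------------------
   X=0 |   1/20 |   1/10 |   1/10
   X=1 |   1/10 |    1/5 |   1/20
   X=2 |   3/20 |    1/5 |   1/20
0.0602 bits

Mutual information: I(X;Y) = H(X) + H(Y) - H(X,Y)

Marginals:
P(X) = (1/4, 7/20, 2/5), H(X) = 1.5589 bits
P(Y) = (3/10, 1/2, 1/5), H(Y) = 1.4855 bits

Joint entropy: H(X,Y) = 2.9842 bits

I(X;Y) = 1.5589 + 1.4855 - 2.9842 = 0.0602 bits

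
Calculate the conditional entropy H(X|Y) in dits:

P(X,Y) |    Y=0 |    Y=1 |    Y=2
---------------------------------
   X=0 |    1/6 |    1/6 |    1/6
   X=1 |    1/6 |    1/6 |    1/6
0.3010 dits

Using the chain rule: H(X|Y) = H(X,Y) - H(Y)

First, compute H(X,Y) = 0.7782 dits

Marginal P(Y) = (1/3, 1/3, 1/3)
H(Y) = 0.4771 dits

H(X|Y) = H(X,Y) - H(Y) = 0.7782 - 0.4771 = 0.3010 dits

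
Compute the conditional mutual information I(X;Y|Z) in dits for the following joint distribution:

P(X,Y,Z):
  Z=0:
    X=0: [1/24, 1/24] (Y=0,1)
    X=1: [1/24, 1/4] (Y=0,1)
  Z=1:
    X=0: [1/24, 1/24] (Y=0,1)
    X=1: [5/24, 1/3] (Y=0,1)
0.0101 dits

Conditional mutual information: I(X;Y|Z) = H(X|Z) + H(Y|Z) - H(X,Y|Z)

H(Z) = 0.2873
H(X,Z) = 0.4802 → H(X|Z) = 0.1929
H(Y,Z) = 0.5563 → H(Y|Z) = 0.2689
H(X,Y,Z) = 0.7390 → H(X,Y|Z) = 0.4517

I(X;Y|Z) = 0.1929 + 0.2689 - 0.4517 = 0.0101 dits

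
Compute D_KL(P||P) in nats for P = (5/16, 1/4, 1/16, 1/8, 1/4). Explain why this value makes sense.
0.0000 nats

KL divergence satisfies the Gibbs inequality: D_KL(P||Q) ≥ 0 for all distributions P, Q.

D_KL(P||Q) = Σ p(x) log(p(x)/q(x))
Each term is p(x) × log_e(p(x)/p(x)) = p(x) × log_e(1) = 0, so the sum is 0.
D_KL(P||Q) = 0.0000 nats

When P = Q, the KL divergence is exactly 0, as there is no 'divergence' between identical distributions.

This non-negativity is a fundamental property: relative entropy cannot be negative because it measures how different Q is from P.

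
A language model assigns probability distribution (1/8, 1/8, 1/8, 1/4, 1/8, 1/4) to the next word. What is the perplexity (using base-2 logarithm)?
5.6569

Perplexity is 2^H (or exp(H) for natural log).

First, H = -Σ p log p = 2.5000 bits
Perplexity = 2^2.5000 = 5.6569

Interpretation: The model's uncertainty is equivalent to choosing uniformly among 5.7 options.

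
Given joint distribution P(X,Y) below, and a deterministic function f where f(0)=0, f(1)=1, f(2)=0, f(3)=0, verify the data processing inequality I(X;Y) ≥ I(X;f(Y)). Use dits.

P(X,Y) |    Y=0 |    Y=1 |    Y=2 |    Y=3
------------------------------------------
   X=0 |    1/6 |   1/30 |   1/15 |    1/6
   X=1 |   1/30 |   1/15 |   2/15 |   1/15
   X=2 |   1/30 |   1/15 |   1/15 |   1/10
I(X;Y) = 0.0408, I(X;f(Y)) = 0.0105, inequality holds: 0.0408 ≥ 0.0105

Data Processing Inequality: For any Markov chain X → Y → Z, we have I(X;Y) ≥ I(X;Z).

Here Z = f(Y) is a deterministic function of Y, forming X → Y → Z.

Original I(X;Y) = 0.0408 dits

After applying f:
P(X,Z) where Z=f(Y):
- P(X,Z=0) = P(X,Y=0) + P(X,Y=2) + P(X,Y=3)
- P(X,Z=1) = P(X,Y=1)

I(X;Z) = I(X;f(Y)) = 0.0105 dits

Verification: 0.0408 ≥ 0.0105 ✓

Information cannot be created by processing; the function f can only lose information about X.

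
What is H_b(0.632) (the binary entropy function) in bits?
0.9491 bits

The binary entropy function is:
H(p) = -p log(p) - (1-p) log(1-p)

H(0.632) = -0.632 × log_2(0.632) - 0.368 × log_2(0.368)
H(0.632) = 0.9491 bits

Note: Binary entropy is maximized at p=0.5 (H=1 bit) and minimized at p=0 or p=1 (H=0).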